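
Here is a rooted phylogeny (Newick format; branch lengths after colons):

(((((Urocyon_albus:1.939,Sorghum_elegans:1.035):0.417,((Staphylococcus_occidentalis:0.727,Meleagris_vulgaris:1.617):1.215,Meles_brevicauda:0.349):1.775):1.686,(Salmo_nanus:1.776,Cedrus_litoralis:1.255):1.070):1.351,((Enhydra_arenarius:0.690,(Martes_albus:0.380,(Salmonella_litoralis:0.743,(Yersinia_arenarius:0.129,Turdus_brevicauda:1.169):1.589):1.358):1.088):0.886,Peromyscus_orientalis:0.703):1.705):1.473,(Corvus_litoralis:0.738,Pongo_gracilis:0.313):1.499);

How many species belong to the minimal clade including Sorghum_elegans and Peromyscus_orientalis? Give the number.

13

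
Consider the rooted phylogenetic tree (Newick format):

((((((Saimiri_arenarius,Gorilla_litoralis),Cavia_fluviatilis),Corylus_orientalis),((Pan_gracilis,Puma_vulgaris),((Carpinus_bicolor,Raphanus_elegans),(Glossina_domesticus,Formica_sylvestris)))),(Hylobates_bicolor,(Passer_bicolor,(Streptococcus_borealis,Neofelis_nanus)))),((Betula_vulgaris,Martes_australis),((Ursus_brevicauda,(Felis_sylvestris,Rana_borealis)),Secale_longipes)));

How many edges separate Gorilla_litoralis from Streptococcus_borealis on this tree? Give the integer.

The MRCA of Gorilla_litoralis and Streptococcus_borealis is the node subtending (((((Saimiri_arenarius,Gorilla_litoralis),Cavia_fluviatilis),Corylus_orientalis),((Pan_gracilis,Puma_vulgaris),((Carpinus_bicolor,Raphanus_elegans),(Glossina_domesticus,Formica_sylvestris)))),(Hylobates_bicolor,(Passer_bicolor,(Streptococcus_borealis,Neofelis_nanus)))).
From Gorilla_litoralis up to that node: 5 branches. From Streptococcus_borealis up to the same node: 4 branches. Total: 5 + 4 = 9.

9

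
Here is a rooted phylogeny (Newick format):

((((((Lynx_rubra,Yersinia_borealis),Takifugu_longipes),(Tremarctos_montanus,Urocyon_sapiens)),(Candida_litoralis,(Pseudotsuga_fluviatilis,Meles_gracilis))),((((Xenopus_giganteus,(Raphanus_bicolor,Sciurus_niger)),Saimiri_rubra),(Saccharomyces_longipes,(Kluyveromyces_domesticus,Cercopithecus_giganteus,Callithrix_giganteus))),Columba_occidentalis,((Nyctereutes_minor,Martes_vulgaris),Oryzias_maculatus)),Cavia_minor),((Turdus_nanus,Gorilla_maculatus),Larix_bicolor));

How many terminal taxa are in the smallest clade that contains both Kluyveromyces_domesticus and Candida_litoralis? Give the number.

The MRCA of Kluyveromyces_domesticus and Candida_litoralis is the node subtending (((((Lynx_rubra,Yersinia_borealis),Takifugu_longipes),(Tremarctos_montanus,Urocyon_sapiens)),(Candida_litoralis,(Pseudotsuga_fluviatilis,Meles_gracilis))),((((Xenopus_giganteus,(Raphanus_bicolor,Sciurus_niger)),Saimiri_rubra),(Saccharomyces_longipes,(Kluyveromyces_domesticus,Cercopithecus_giganteus,Callithrix_giganteus))),Columba_occidentalis,((Nyctereutes_minor,Martes_vulgaris),Oryzias_maculatus)),Cavia_minor).
That clade contains 21 terminal taxa: Callithrix_giganteus, Candida_litoralis, Cavia_minor, Cercopithecus_giganteus, Columba_occidentalis, Kluyveromyces_domesticus, Lynx_rubra, Martes_vulgaris, Meles_gracilis, Nyctereutes_minor, Oryzias_maculatus, Pseudotsuga_fluviatilis, Raphanus_bicolor, Saccharomyces_longipes, Saimiri_rubra, Sciurus_niger, Takifugu_longipes, Tremarctos_montanus, Urocyon_sapiens, Xenopus_giganteus, Yersinia_borealis.

21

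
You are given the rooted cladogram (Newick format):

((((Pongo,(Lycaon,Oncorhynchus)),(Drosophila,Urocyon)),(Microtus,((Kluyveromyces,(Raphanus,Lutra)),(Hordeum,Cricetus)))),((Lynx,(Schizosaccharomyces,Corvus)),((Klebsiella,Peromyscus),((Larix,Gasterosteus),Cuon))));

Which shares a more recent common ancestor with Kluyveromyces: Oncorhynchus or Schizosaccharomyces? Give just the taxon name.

The MRCA of Kluyveromyces and Oncorhynchus subtends (((Pongo,(Lycaon,Oncorhynchus)),(Drosophila,Urocyon)),(Microtus,((Kluyveromyces,(Raphanus,Lutra)),(Hordeum,Cricetus)))) (11 taxa).
The MRCA of Kluyveromyces and Schizosaccharomyces is the root, subtending the entire tree (19 taxa).
The first is nested inside the second, so Kluyveromyces shares a more recent common ancestor with Oncorhynchus.

Oncorhynchus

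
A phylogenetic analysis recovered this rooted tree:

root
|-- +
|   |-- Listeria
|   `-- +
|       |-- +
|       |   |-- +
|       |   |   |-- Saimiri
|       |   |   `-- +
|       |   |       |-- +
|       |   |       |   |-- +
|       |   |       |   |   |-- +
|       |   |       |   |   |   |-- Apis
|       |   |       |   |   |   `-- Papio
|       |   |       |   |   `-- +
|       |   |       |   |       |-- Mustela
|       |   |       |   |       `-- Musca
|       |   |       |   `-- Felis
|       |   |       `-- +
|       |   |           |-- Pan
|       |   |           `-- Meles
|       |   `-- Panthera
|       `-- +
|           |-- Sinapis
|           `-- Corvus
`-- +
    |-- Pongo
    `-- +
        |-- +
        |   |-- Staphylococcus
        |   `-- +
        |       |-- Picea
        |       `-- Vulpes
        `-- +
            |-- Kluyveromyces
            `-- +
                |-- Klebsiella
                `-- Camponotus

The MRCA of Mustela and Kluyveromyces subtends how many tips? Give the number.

19

The MRCA of Mustela and Kluyveromyces is the root, so the clade is the entire tree.
That clade contains 19 terminal taxa: Apis, Camponotus, Corvus, Felis, Klebsiella, Kluyveromyces, Listeria, Meles, Musca, Mustela, Pan, Panthera, Papio, Picea, Pongo, Saimiri, Sinapis, Staphylococcus, Vulpes.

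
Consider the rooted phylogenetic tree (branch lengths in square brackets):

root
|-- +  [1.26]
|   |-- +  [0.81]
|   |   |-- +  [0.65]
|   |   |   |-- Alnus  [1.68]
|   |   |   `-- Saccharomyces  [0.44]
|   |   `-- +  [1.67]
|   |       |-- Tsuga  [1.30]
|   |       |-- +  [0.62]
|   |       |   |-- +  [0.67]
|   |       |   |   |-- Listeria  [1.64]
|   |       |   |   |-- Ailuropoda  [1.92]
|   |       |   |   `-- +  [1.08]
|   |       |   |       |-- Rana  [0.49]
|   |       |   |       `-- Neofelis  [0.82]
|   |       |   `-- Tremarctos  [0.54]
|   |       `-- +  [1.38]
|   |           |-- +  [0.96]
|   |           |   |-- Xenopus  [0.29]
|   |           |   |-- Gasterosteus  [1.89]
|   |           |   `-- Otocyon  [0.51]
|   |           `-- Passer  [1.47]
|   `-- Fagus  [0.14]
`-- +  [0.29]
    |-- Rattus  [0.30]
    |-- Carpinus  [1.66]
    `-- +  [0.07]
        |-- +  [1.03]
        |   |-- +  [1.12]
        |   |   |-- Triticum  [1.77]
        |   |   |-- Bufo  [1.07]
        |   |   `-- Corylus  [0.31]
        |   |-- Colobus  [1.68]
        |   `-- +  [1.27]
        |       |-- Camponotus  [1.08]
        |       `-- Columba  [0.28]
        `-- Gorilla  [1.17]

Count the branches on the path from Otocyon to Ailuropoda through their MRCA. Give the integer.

6

The MRCA of Otocyon and Ailuropoda is the node subtending (Tsuga,((Listeria,Ailuropoda,(Rana,Neofelis)),Tremarctos),((Xenopus,Gasterosteus,Otocyon),Passer)).
From Otocyon up to that node: 3 branches. From Ailuropoda up to the same node: 3 branches. Total: 3 + 3 = 6.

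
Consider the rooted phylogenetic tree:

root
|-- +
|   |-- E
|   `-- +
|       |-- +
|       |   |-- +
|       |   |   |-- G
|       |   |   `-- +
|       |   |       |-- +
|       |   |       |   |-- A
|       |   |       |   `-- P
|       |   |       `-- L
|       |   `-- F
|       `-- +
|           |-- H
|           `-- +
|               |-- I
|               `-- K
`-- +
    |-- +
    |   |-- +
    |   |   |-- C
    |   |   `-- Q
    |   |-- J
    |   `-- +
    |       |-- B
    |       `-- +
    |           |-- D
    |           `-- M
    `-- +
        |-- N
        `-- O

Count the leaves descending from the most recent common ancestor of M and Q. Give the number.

The MRCA of M and Q is the node subtending ((C,Q),J,(B,(D,M))).
That clade contains 6 terminal taxa: B, C, D, J, M, Q.

6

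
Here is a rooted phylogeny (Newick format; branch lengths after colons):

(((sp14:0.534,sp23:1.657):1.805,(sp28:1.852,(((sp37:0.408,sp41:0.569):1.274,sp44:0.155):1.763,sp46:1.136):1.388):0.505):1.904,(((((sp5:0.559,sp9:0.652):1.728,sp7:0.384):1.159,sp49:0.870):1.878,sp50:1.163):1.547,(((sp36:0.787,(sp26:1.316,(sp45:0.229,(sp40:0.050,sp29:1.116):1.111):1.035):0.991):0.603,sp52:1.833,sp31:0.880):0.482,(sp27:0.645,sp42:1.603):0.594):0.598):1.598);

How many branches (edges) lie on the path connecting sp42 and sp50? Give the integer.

5

The MRCA of sp42 and sp50 is the node subtending (((((sp5,sp9),sp7),sp49),sp50),(((sp36,(sp26,(sp45,(sp40,sp29)))),sp52,sp31),(sp27,sp42))).
From sp42 up to that node: 3 branches. From sp50 up to the same node: 2 branches. Total: 3 + 2 = 5.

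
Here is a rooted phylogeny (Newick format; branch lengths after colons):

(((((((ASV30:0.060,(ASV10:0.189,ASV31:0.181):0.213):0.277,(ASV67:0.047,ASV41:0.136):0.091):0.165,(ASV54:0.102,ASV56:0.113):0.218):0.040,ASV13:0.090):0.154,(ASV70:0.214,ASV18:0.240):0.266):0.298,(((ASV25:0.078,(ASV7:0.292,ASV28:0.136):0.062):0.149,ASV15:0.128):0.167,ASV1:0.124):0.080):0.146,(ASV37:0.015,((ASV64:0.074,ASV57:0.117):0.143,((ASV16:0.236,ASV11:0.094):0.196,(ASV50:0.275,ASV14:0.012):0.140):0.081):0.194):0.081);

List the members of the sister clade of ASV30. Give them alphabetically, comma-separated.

ASV10, ASV31

ASV30 attaches to the tree at the node subtending (ASV30,(ASV10,ASV31)).
The other lineage descending from that same node — the sister group — is (ASV10,ASV31); its 2 tips in alphabetical order are the answer.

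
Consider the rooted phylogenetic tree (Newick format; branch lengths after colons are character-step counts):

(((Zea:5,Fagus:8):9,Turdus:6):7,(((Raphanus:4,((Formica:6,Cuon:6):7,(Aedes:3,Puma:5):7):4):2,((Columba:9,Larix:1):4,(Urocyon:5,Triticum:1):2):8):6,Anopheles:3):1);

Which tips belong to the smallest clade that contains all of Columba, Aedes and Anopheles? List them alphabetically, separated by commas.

Aedes, Anopheles, Columba, Cuon, Formica, Larix, Puma, Raphanus, Triticum, Urocyon

Tracing Columba: it sits inside (Columba,Larix).
Tracing Aedes: it sits inside (Aedes,Puma).
Tracing Anopheles: it sits inside (((Raphanus,((Formica,Cuon),(Aedes,Puma))),((Columba,Larix),(Urocyon,Triticum))),Anopheles).
The smallest clade enclosing all 3 is (((Raphanus,((Formica,Cuon),(Aedes,Puma))),((Columba,Larix),(Urocyon,Triticum))),Anopheles); the answer is its 10 terminal taxa in alphabetical order.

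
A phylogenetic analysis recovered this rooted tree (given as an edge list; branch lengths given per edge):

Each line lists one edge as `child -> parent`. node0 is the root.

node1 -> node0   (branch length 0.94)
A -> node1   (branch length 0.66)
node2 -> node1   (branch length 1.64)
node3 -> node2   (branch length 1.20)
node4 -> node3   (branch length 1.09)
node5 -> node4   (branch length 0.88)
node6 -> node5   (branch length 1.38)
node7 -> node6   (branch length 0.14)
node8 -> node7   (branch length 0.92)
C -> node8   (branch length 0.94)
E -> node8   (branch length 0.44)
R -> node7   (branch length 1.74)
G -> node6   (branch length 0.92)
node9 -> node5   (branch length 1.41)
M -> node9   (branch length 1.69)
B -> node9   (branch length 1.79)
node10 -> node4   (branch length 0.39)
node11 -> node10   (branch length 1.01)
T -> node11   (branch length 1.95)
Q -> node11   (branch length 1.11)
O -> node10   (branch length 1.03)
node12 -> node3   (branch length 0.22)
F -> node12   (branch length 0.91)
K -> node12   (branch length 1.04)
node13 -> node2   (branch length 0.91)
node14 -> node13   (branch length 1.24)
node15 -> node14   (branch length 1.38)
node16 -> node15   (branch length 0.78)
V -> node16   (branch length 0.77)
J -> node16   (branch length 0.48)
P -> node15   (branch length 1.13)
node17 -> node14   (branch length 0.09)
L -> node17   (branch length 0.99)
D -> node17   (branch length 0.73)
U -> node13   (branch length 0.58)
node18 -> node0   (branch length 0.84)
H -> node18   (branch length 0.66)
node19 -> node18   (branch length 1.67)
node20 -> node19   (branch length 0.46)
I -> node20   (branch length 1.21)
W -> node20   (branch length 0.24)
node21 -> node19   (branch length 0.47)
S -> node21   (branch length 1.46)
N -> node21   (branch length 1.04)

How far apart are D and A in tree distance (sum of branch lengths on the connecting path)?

The path runs D → … → MRCA → … → A; the MRCA is the node subtending (A,(((((((C,E),R),G),(M,B)),((T,Q),O)),(F,K)),((((V,J),P),(L,D)),U))).
Branch lengths along that path: 0.73 + 0.09 + 1.24 + 0.91 + 1.64 + 0.66 = 5.27.

5.27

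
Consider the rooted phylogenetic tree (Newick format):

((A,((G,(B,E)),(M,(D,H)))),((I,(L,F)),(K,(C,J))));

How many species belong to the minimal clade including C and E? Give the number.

13

The MRCA of C and E is the root, so the clade is the entire tree.
That clade contains 13 terminal taxa: A, B, C, D, E, F, G, H, I, J, K, L, M.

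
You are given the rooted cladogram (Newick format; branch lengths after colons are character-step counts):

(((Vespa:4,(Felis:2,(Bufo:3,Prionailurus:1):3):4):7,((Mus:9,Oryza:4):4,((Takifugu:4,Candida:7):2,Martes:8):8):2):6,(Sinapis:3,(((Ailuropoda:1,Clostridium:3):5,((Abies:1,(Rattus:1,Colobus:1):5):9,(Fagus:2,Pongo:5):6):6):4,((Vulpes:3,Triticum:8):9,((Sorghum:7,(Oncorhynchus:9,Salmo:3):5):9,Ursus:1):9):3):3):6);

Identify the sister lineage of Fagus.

Fagus attaches to the tree at the node subtending (Fagus,Pongo).
The other lineage descending from that same node — the sister group — is the single tip Pongo.

Pongo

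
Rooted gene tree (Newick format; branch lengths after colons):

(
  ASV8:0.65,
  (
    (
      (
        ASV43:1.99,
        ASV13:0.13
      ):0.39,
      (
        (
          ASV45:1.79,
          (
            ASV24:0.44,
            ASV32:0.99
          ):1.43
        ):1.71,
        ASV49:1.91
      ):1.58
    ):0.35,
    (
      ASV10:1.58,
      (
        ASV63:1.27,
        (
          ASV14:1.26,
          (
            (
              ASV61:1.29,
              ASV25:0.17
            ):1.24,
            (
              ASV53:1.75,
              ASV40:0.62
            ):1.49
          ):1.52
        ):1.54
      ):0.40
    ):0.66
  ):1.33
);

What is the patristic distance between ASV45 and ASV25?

The path runs ASV45 → … → MRCA → … → ASV25; the MRCA is the node subtending (((ASV43,ASV13),((ASV45,(ASV24,ASV32)),ASV49)),(ASV10,(ASV63,(ASV14,((ASV61,ASV25),(ASV53,ASV40)))))).
Branch lengths along that path: 1.79 + 1.71 + 1.58 + 0.35 + 0.66 + 0.40 + 1.54 + 1.52 + 1.24 + 0.17 = 10.96.

10.96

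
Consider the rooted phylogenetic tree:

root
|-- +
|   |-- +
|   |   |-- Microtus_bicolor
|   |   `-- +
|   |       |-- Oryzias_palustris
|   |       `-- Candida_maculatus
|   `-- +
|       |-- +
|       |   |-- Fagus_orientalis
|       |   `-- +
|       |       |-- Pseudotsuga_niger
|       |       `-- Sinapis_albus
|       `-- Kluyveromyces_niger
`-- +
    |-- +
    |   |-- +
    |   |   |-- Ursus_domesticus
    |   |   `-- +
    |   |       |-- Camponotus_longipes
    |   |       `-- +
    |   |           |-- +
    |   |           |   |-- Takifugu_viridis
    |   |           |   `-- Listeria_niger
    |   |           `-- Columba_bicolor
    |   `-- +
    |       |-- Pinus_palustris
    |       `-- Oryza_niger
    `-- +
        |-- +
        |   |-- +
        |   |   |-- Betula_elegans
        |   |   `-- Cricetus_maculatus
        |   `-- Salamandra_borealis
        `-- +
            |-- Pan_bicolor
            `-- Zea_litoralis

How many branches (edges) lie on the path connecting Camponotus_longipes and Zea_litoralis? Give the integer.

7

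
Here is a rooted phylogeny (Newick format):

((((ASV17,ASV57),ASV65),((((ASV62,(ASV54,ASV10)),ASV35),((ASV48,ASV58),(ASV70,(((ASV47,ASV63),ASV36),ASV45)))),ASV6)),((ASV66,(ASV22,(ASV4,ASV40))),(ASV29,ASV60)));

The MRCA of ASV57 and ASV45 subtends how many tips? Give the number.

The MRCA of ASV57 and ASV45 is the node subtending (((ASV17,ASV57),ASV65),((((ASV62,(ASV54,ASV10)),ASV35),((ASV48,ASV58),(ASV70,(((ASV47,ASV63),ASV36),ASV45)))),ASV6)).
That clade contains 15 terminal taxa: ASV10, ASV17, ASV35, ASV36, ASV45, ASV47, ASV48, ASV54, ASV57, ASV58, ASV6, ASV62, ASV63, ASV65, ASV70.

15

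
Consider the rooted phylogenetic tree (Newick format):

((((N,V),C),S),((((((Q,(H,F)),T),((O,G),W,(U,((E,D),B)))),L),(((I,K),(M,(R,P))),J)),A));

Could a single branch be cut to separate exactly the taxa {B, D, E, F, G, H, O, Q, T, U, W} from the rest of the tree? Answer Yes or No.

Yes

The most recent common ancestor of these taxa subtends (((Q,(H,F)),T),((O,G),W,(U,((E,D),B)))).
That clade has exactly 11 tips — every listed taxon and nothing else — so the group is monophyletic.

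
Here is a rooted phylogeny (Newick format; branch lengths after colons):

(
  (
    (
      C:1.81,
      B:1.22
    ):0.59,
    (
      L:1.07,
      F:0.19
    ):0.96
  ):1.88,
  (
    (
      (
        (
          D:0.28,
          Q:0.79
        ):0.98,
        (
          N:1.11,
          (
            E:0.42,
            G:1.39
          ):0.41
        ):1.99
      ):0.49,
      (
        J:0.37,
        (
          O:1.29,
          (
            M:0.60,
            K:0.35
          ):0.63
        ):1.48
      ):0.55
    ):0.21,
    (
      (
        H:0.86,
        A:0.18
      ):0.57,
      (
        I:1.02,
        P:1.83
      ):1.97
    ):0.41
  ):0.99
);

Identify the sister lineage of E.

G

E attaches to the tree at the node subtending (E,G).
The other lineage descending from that same node — the sister group — is the single tip G.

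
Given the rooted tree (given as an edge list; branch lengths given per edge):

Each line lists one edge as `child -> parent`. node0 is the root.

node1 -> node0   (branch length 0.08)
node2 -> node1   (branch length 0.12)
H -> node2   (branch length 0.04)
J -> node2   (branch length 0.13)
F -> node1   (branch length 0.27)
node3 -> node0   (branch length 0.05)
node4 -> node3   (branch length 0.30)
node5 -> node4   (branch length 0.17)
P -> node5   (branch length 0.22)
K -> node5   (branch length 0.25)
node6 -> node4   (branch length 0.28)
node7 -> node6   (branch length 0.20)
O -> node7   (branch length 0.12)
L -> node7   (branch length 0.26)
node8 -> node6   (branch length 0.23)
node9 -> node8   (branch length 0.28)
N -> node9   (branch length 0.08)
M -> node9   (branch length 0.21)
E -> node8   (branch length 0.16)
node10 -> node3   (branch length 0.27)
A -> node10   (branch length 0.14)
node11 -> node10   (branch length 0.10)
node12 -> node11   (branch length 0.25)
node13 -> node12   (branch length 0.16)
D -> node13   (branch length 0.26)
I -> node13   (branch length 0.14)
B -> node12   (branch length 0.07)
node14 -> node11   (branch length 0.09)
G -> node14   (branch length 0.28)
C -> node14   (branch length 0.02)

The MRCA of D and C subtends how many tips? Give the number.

5

The MRCA of D and C is the node subtending (((D,I),B),(G,C)).
That clade contains 5 terminal taxa: B, C, D, G, I.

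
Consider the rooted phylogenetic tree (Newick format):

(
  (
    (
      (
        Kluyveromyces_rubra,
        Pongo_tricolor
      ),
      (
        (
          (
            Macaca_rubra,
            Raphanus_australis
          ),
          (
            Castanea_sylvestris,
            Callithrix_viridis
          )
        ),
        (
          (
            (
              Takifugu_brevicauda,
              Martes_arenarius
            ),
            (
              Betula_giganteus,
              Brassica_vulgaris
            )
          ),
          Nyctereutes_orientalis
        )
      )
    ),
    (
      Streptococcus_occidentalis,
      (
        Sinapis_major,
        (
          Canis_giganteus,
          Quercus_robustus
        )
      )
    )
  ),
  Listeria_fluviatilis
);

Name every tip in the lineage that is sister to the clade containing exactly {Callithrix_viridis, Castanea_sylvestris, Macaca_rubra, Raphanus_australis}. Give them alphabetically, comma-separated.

The clade containing exactly {Callithrix_viridis, Castanea_sylvestris, Macaca_rubra, Raphanus_australis} attaches to the tree at the node subtending (((Macaca_rubra,Raphanus_australis),(Castanea_sylvestris,Callithrix_viridis)),(((Takifugu_brevicauda,Martes_arenarius),(Betula_giganteus,Brassica_vulgaris)),Nyctereutes_orientalis)).
The other lineage descending from that same node — the sister group — is (((Takifugu_brevicauda,Martes_arenarius),(Betula_giganteus,Brassica_vulgaris)),Nyctereutes_orientalis); its 5 tips in alphabetical order are the answer.

Betula_giganteus, Brassica_vulgaris, Martes_arenarius, Nyctereutes_orientalis, Takifugu_brevicauda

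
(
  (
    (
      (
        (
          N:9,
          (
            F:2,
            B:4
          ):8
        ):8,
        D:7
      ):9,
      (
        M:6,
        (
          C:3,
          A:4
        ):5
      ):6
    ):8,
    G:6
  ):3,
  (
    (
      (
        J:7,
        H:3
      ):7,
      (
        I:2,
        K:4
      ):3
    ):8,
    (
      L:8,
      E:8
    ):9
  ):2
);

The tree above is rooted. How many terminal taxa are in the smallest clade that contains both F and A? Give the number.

7

The MRCA of F and A is the node subtending (((N,(F,B)),D),(M,(C,A))).
That clade contains 7 terminal taxa: A, B, C, D, F, M, N.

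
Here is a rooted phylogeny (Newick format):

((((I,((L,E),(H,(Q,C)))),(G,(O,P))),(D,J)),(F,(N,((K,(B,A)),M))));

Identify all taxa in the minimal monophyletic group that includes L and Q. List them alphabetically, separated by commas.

Tracing L: it sits inside (L,E).
Tracing Q: it sits inside (Q,C).
The smallest clade enclosing both is ((L,E),(H,(Q,C))); the answer is its 5 terminal taxa in alphabetical order.

C, E, H, L, Q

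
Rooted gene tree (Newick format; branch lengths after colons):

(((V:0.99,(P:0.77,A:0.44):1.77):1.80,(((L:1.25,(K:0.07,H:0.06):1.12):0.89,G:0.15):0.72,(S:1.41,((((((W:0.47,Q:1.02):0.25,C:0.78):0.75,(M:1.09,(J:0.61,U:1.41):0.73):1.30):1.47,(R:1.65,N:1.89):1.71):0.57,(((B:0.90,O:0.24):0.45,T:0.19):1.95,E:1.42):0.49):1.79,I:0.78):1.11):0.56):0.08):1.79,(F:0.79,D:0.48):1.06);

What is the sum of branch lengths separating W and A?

The path runs W → … → MRCA → … → A; the MRCA is the node subtending ((V,(P,A)),(((L,(K,H)),G),(S,((((((W,Q),C),(M,(J,U))),(R,N)),(((B,O),T),E)),I)))).
Branch lengths along that path: 0.47 + 0.25 + 0.75 + 1.47 + 0.57 + 1.79 + 1.11 + 0.56 + 0.08 + 1.80 + 1.77 + 0.44 = 11.06.

11.06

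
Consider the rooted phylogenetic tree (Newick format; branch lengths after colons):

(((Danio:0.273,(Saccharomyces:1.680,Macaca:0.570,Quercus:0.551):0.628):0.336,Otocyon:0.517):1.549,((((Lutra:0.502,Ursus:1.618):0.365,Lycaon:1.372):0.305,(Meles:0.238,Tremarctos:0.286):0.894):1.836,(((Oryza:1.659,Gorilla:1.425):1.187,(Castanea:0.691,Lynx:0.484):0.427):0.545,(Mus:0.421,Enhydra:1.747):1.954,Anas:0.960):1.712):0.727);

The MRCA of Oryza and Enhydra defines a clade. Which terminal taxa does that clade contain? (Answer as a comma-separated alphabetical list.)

Anas, Castanea, Enhydra, Gorilla, Lynx, Mus, Oryza

Tracing Oryza: it sits inside (Oryza,Gorilla).
Tracing Enhydra: it sits inside (Mus,Enhydra).
The smallest clade enclosing both is (((Oryza,Gorilla),(Castanea,Lynx)),(Mus,Enhydra),Anas); the answer is its 7 terminal taxa in alphabetical order.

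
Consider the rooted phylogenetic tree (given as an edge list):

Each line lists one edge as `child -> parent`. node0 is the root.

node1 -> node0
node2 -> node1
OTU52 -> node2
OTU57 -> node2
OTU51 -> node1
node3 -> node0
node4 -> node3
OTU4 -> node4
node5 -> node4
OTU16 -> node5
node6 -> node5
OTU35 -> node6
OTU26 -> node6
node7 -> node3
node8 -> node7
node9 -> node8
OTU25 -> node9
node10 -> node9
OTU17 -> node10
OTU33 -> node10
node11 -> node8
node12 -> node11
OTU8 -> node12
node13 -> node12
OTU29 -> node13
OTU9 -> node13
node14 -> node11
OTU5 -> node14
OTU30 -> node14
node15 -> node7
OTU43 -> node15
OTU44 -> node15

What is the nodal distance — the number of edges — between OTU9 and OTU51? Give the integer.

9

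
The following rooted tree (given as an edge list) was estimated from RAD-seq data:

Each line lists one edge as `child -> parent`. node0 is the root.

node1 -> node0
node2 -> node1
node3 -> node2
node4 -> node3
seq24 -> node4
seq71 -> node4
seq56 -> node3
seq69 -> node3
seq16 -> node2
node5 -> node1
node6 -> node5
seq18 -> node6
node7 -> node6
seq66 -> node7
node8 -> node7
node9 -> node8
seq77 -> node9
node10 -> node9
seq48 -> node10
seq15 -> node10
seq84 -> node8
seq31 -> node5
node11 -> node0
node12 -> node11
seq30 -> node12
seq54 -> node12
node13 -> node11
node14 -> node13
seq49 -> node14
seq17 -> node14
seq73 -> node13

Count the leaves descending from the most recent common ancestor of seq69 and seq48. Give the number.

12

The MRCA of seq69 and seq48 is the node subtending ((((seq24,seq71),seq56,seq69),seq16),((seq18,(seq66,((seq77,(seq48,seq15)),seq84))),seq31)).
That clade contains 12 terminal taxa: seq15, seq16, seq18, seq24, seq31, seq48, seq56, seq66, seq69, seq71, seq77, seq84.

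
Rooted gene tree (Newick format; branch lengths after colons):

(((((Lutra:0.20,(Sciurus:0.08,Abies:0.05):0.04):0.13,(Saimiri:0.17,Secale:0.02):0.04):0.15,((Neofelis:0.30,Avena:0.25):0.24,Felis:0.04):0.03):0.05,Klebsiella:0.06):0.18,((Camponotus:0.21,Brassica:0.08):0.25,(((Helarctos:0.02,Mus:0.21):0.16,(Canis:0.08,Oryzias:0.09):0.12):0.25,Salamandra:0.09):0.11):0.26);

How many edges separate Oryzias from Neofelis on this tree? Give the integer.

10

The MRCA of Oryzias and Neofelis is the root of the tree.
From Oryzias up to that node: 5 branches. From Neofelis up to the same node: 5 branches. Total: 5 + 5 = 10.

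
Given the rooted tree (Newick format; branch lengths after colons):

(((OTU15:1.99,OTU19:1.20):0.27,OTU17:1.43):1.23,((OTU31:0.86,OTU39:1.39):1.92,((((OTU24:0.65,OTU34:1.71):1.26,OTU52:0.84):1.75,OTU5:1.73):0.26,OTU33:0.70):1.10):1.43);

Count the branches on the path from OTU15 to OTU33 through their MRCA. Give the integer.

The MRCA of OTU15 and OTU33 is the root of the tree.
From OTU15 up to that node: 3 branches. From OTU33 up to the same node: 3 branches. Total: 3 + 3 = 6.

6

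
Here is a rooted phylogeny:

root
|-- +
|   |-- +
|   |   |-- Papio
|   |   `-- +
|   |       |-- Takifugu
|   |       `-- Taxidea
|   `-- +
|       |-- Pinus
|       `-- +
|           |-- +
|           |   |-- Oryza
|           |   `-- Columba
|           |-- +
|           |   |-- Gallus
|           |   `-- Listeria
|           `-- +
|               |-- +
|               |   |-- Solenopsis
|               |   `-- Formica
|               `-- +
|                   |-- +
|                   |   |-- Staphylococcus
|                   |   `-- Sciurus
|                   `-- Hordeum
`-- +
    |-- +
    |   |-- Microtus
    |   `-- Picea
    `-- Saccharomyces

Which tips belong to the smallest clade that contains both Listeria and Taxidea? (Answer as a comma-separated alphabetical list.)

Tracing Listeria: it sits inside (Gallus,Listeria).
Tracing Taxidea: it sits inside (Takifugu,Taxidea).
The smallest clade enclosing both is ((Papio,(Takifugu,Taxidea)),(Pinus,((Oryza,Columba),(Gallus,Listeria),((Solenopsis,Formica),((Staphylococcus,Sciurus),Hordeum))))); the answer is its 13 terminal taxa in alphabetical order.

Columba, Formica, Gallus, Hordeum, Listeria, Oryza, Papio, Pinus, Sciurus, Solenopsis, Staphylococcus, Takifugu, Taxidea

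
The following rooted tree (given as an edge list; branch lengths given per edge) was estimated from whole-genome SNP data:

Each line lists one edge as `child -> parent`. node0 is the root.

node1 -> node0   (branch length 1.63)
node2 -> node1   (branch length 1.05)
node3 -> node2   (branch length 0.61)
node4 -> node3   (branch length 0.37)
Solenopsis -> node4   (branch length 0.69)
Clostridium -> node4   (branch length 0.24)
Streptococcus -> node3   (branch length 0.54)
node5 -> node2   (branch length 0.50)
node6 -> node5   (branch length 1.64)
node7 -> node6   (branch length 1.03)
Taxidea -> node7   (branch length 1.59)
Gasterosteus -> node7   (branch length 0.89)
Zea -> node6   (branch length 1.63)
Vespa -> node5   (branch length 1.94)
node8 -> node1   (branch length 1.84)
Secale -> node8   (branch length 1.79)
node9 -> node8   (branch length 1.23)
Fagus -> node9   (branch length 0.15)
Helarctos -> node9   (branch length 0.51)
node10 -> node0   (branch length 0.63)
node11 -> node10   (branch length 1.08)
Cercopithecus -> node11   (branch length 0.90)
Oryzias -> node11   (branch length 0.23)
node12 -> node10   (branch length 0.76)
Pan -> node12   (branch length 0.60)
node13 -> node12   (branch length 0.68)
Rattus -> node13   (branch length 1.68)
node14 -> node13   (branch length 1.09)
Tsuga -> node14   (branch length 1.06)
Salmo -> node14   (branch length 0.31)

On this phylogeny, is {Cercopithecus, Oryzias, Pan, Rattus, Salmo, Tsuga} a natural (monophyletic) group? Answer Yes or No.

Yes

The most recent common ancestor of these taxa subtends ((Cercopithecus,Oryzias),(Pan,(Rattus,(Tsuga,Salmo)))).
That clade has exactly 6 tips — every listed taxon and nothing else — so the group is monophyletic.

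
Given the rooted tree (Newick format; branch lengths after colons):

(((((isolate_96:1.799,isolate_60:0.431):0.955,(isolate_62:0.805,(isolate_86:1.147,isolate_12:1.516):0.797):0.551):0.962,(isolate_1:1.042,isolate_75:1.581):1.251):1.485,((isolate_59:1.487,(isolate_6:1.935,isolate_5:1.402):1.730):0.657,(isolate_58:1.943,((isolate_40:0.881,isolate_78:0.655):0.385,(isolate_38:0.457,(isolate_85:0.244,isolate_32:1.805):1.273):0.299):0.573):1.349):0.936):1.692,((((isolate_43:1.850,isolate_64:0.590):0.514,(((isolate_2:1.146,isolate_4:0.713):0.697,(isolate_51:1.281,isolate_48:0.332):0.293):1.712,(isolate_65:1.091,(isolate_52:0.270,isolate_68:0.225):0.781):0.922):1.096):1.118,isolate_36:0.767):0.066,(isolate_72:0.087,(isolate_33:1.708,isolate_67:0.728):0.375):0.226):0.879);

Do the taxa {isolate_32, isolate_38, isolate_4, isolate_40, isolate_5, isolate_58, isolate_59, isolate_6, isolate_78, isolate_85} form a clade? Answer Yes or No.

The MRCA of the listed taxa is the root, so the smallest clade containing them is the whole tree.
That clade also contains isolate_1, isolate_12, isolate_2, isolate_33, isolate_36, isolate_43, isolate_48, isolate_51, isolate_52, isolate_60, isolate_62, isolate_64, isolate_65, isolate_67, isolate_68, isolate_72, isolate_75, isolate_86, isolate_96, which are not in the proposed group, so the group is not monophyletic.

No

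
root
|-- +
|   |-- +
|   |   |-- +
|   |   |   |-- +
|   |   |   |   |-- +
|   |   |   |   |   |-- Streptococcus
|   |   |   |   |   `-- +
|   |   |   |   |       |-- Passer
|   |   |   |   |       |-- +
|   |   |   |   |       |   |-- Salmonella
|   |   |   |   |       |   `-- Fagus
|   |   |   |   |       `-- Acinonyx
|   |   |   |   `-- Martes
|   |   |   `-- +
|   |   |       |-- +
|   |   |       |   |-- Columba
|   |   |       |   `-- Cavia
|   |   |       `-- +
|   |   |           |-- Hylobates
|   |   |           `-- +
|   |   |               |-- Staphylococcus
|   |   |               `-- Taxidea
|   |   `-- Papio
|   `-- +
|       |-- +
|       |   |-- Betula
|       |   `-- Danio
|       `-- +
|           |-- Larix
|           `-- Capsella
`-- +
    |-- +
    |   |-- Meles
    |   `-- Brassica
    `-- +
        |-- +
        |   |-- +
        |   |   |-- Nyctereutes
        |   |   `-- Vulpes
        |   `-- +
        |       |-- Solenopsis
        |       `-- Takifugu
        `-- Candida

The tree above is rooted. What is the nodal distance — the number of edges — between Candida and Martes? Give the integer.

The MRCA of Candida and Martes is the root of the tree.
From Candida up to that node: 3 branches. From Martes up to the same node: 5 branches. Total: 3 + 5 = 8.

8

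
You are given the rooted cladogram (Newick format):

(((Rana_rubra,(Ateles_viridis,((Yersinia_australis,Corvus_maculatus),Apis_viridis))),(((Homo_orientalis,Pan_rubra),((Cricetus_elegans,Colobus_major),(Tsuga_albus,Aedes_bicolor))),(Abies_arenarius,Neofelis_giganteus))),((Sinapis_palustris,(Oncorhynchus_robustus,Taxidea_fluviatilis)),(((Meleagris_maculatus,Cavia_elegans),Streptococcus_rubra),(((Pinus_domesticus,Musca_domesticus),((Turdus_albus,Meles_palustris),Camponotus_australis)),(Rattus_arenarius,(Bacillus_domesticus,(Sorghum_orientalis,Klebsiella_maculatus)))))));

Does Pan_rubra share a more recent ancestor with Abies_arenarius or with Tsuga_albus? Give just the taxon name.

Tsuga_albus

The MRCA of Pan_rubra and Tsuga_albus subtends ((Homo_orientalis,Pan_rubra),((Cricetus_elegans,Colobus_major),(Tsuga_albus,Aedes_bicolor))) (6 taxa).
The MRCA of Pan_rubra and Abies_arenarius subtends (((Homo_orientalis,Pan_rubra),((Cricetus_elegans,Colobus_major),(Tsuga_albus,Aedes_bicolor))),(Abies_arenarius,Neofelis_giganteus)) (8 taxa).
The first is nested inside the second, so Pan_rubra shares a more recent common ancestor with Tsuga_albus.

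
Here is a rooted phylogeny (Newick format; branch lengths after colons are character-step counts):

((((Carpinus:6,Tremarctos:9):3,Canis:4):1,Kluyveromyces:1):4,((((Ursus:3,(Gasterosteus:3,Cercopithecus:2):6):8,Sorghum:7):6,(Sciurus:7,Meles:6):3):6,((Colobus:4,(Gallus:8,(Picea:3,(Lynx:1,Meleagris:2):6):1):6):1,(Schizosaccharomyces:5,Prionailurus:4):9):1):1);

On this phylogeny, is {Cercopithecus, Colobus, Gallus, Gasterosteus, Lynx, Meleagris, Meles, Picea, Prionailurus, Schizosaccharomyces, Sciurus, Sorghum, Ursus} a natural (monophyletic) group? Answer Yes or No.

The most recent common ancestor of these taxa subtends ((((Ursus,(Gasterosteus,Cercopithecus)),Sorghum),(Sciurus,Meles)),((Colobus,(Gallus,(Picea,(Lynx,Meleagris)))),(Schizosaccharomyces,Prionailurus))).
That clade has exactly 13 tips — every listed taxon and nothing else — so the group is monophyletic.

Yes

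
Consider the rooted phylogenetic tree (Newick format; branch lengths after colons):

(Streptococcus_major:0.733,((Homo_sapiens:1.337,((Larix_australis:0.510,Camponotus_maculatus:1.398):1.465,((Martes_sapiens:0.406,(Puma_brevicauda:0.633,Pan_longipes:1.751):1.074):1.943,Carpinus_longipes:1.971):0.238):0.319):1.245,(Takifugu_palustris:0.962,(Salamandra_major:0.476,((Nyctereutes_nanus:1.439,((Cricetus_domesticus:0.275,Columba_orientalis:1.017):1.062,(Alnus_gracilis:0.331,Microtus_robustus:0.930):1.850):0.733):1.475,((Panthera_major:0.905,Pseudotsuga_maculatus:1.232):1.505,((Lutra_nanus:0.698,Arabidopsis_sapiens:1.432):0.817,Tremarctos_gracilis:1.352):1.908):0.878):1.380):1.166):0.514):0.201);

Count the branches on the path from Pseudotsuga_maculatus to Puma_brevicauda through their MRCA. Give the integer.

12

The MRCA of Pseudotsuga_maculatus and Puma_brevicauda is the node subtending ((Homo_sapiens,((Larix_australis,Camponotus_maculatus),((Martes_sapiens,(Puma_brevicauda,Pan_longipes)),Carpinus_longipes))),(Takifugu_palustris,(Salamandra_major,((Nyctereutes_nanus,((Cricetus_domesticus,Columba_orientalis),(Alnus_gracilis,Microtus_robustus))),((Panthera_major,Pseudotsuga_maculatus),((Lutra_nanus,Arabidopsis_sapiens),Tremarctos_gracilis)))))).
From Pseudotsuga_maculatus up to that node: 6 branches. From Puma_brevicauda up to the same node: 6 branches. Total: 6 + 6 = 12.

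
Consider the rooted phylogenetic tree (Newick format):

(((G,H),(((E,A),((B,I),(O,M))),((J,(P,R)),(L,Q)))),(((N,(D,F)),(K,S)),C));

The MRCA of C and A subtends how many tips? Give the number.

19

The MRCA of C and A is the root, so the clade is the entire tree.
That clade contains 19 terminal taxa: A, B, C, D, E, F, G, H, I, J, K, L, M, N, O, P, Q, R, S.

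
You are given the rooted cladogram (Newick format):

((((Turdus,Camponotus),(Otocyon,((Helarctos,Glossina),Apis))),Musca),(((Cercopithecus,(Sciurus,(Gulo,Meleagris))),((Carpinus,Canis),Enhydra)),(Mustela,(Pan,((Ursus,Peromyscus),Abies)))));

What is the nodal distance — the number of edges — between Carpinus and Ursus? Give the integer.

The MRCA of Carpinus and Ursus is the node subtending (((Cercopithecus,(Sciurus,(Gulo,Meleagris))),((Carpinus,Canis),Enhydra)),(Mustela,(Pan,((Ursus,Peromyscus),Abies)))).
From Carpinus up to that node: 4 branches. From Ursus up to the same node: 5 branches. Total: 4 + 5 = 9.

9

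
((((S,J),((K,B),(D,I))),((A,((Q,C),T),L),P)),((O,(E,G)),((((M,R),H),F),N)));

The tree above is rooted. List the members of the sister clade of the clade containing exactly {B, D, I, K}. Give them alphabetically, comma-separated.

J, S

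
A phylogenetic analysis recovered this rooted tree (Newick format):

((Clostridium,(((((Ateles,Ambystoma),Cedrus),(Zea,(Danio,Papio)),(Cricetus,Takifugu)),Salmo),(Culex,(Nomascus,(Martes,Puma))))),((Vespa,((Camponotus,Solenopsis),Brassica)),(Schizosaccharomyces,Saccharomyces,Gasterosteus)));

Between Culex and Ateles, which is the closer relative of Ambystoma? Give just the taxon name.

Ateles

The MRCA of Ambystoma and Ateles subtends (Ateles,Ambystoma) (2 taxa).
The MRCA of Ambystoma and Culex subtends (((((Ateles,Ambystoma),Cedrus),(Zea,(Danio,Papio)),(Cricetus,Takifugu)),Salmo),(Culex,(Nomascus,(Martes,Puma)))) (13 taxa).
The first is nested inside the second, so Ambystoma shares a more recent common ancestor with Ateles.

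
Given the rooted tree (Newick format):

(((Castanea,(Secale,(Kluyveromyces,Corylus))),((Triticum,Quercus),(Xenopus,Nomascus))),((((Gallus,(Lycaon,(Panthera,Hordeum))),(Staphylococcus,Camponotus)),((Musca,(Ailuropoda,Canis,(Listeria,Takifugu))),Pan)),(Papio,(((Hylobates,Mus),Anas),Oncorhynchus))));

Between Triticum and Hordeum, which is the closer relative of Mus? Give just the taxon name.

Hordeum

The MRCA of Mus and Hordeum subtends ((((Gallus,(Lycaon,(Panthera,Hordeum))),(Staphylococcus,Camponotus)),((Musca,(Ailuropoda,Canis,(Listeria,Takifugu))),Pan)),(Papio,(((Hylobates,Mus),Anas),Oncorhynchus))) (17 taxa).
The MRCA of Mus and Triticum is the root, subtending the entire tree (25 taxa).
The first is nested inside the second, so Mus shares a more recent common ancestor with Hordeum.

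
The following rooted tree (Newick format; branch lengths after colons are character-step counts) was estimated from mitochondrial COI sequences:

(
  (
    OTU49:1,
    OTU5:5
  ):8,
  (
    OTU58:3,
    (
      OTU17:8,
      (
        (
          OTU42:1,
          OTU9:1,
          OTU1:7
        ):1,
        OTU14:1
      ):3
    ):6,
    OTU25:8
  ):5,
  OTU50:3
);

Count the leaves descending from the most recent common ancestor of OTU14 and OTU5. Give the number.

The MRCA of OTU14 and OTU5 is the root, so the clade is the entire tree.
That clade contains 10 terminal taxa: OTU1, OTU14, OTU17, OTU25, OTU42, OTU49, OTU5, OTU50, OTU58, OTU9.

10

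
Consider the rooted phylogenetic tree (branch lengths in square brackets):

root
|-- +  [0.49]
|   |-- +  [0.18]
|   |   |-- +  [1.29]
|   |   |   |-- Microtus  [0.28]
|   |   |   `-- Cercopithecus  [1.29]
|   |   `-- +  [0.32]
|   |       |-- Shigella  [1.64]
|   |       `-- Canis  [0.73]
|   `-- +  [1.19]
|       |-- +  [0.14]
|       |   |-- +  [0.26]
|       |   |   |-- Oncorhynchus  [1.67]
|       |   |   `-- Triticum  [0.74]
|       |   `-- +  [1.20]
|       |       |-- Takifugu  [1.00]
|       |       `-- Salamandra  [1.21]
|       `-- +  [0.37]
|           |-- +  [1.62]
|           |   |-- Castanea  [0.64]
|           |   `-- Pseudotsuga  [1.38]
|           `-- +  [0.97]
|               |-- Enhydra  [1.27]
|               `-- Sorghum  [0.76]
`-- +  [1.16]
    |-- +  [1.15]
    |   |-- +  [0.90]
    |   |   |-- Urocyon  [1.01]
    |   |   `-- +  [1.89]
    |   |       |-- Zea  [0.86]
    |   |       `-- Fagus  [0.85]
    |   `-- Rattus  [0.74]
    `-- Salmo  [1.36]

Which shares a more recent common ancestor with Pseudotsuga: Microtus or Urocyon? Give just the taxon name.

The MRCA of Pseudotsuga and Microtus subtends (((Microtus,Cercopithecus),(Shigella,Canis)),(((Oncorhynchus,Triticum),(Takifugu,Salamandra)),((Castanea,Pseudotsuga),(Enhydra,Sorghum)))) (12 taxa).
The MRCA of Pseudotsuga and Urocyon is the root, subtending the entire tree (17 taxa).
The first is nested inside the second, so Pseudotsuga shares a more recent common ancestor with Microtus.

Microtus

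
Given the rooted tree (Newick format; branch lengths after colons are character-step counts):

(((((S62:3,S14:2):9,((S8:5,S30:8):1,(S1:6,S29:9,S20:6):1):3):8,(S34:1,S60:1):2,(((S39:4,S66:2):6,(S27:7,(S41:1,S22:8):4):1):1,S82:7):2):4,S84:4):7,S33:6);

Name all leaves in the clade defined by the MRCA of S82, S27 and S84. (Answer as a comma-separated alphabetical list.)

Tracing S82: it sits inside (((S39,S66),(S27,(S41,S22))),S82).
Tracing S27: it sits inside (S27,(S41,S22)).
Tracing S84: it sits inside ((((S62,S14),((S8,S30),(S1,S29,S20))),(S34,S60),(((S39,S66),(S27,(S41,S22))),S82)),S84).
The smallest clade enclosing all 3 is ((((S62,S14),((S8,S30),(S1,S29,S20))),(S34,S60),(((S39,S66),(S27,(S41,S22))),S82)),S84); the answer is its 16 terminal taxa in alphabetical order.

S1, S14, S20, S22, S27, S29, S30, S34, S39, S41, S60, S62, S66, S8, S82, S84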